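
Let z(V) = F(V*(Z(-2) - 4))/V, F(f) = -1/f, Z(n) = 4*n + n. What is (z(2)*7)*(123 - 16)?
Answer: 107/8 ≈ 13.375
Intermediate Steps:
Z(n) = 5*n
z(V) = 1/(14*V²) (z(V) = (-1/(V*(5*(-2) - 4)))/V = (-1/(V*(-10 - 4)))/V = (-1/(V*(-14)))/V = (-1/((-14*V)))/V = (-(-1)/(14*V))/V = (1/(14*V))/V = 1/(14*V²))
(z(2)*7)*(123 - 16) = (((1/14)/2²)*7)*(123 - 16) = (((1/14)*(¼))*7)*107 = ((1/56)*7)*107 = (⅛)*107 = 107/8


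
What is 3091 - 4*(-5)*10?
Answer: 3291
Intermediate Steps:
3091 - 4*(-5)*10 = 3091 + 20*10 = 3091 + 200 = 3291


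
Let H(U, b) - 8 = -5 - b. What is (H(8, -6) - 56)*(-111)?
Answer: 5217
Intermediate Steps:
H(U, b) = 3 - b (H(U, b) = 8 + (-5 - b) = 3 - b)
(H(8, -6) - 56)*(-111) = ((3 - 1*(-6)) - 56)*(-111) = ((3 + 6) - 56)*(-111) = (9 - 56)*(-111) = -47*(-111) = 5217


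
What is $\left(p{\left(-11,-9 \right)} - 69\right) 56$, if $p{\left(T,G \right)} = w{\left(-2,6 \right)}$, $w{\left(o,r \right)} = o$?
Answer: $-3976$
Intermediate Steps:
$p{\left(T,G \right)} = -2$
$\left(p{\left(-11,-9 \right)} - 69\right) 56 = \left(-2 - 69\right) 56 = \left(-71\right) 56 = -3976$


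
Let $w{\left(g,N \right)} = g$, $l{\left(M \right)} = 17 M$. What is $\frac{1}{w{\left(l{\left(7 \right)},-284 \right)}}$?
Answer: $\frac{1}{119} \approx 0.0084034$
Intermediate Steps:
$\frac{1}{w{\left(l{\left(7 \right)},-284 \right)}} = \frac{1}{17 \cdot 7} = \frac{1}{119}$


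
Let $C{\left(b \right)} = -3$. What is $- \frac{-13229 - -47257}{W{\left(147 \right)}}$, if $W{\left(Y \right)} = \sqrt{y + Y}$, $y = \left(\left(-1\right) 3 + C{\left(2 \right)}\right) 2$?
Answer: $- \frac{34028 \sqrt{15}}{45} \approx -2928.7$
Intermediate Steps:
$y = -12$ ($y = \left(\left(-1\right) 3 - 3\right) 2 = \left(-3 - 3\right) 2 = \left(-6\right) 2 = -12$)
$W{\left(Y \right)} = \sqrt{-12 + Y}$
$- \frac{-13229 - -47257}{W{\left(147 \right)}} = - \frac{-13229 - -47257}{\sqrt{-12 + 147}} = - \frac{-13229 + 47257}{\sqrt{135}} = - \frac{34028}{3 \sqrt{15}} = - 34028 \frac{\sqrt{15}}{45} = - \frac{34028 \sqrt{15}}{45}$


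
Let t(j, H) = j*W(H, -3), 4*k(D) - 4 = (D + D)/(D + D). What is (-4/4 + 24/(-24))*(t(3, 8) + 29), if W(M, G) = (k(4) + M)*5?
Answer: -671/2 ≈ -335.50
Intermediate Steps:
k(D) = 5/4 (k(D) = 1 + ((D + D)/(D + D))/4 = 1 + ((2*D)/((2*D)))/4 = 1 + ((2*D)*(1/(2*D)))/4 = 1 + (1/4)*1 = 1 + 1/4 = 5/4)
W(M, G) = 25/4 + 5*M (W(M, G) = (5/4 + M)*5 = 25/4 + 5*M)
t(j, H) = j*(25/4 + 5*H)
(-4/4 + 24/(-24))*(t(3, 8) + 29) = (-4/4 + 24/(-24))*((5/4)*3*(5 + 4*8) + 29) = (-4*1/4 + 24*(-1/24))*((5/4)*3*(5 + 32) + 29) = (-1 - 1)*((5/4)*3*37 + 29) = -2*(555/4 + 29) = -2*671/4 = -671/2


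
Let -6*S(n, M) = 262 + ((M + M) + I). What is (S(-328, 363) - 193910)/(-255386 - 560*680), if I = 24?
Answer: 291118/954279 ≈ 0.30507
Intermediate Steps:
S(n, M) = -143/3 - M/3 (S(n, M) = -(262 + ((M + M) + 24))/6 = -(262 + (2*M + 24))/6 = -(262 + (24 + 2*M))/6 = -(286 + 2*M)/6 = -143/3 - M/3)
(S(-328, 363) - 193910)/(-255386 - 560*680) = ((-143/3 - 1/3*363) - 193910)/(-255386 - 560*680) = ((-143/3 - 121) - 193910)/(-255386 - 380800) = (-506/3 - 193910)/(-636186) = -582236/3*(-1/636186) = 291118/954279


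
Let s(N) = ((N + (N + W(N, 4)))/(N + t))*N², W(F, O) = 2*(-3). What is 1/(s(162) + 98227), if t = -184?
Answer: -11/3092299 ≈ -3.5572e-6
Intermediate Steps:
W(F, O) = -6
s(N) = N²*(-6 + 2*N)/(-184 + N) (s(N) = ((N + (N - 6))/(N - 184))*N² = ((N + (-6 + N))/(-184 + N))*N² = ((-6 + 2*N)/(-184 + N))*N² = N²*(-6 + 2*N)/(-184 + N))
1/(s(162) + 98227) = 1/(2*162²*(-3 + 162)/(-184 + 162) + 98227) = 1/(2*26244*159/(-22) + 98227) = 1/(2*26244*(-1/22)*159 + 98227) = 1/(-4172796/11 + 98227) = 1/(-3092299/11) = -11/3092299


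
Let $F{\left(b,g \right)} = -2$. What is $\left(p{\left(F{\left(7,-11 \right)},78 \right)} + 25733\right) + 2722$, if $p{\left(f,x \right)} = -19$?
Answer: $28436$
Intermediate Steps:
$\left(p{\left(F{\left(7,-11 \right)},78 \right)} + 25733\right) + 2722 = \left(-19 + 25733\right) + 2722 = 25714 + 2722 = 28436$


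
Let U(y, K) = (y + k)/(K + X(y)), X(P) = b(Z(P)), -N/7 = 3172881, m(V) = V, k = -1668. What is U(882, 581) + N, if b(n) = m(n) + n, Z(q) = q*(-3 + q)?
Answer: -34451011810665/1551137 ≈ -2.2210e+7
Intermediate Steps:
N = -22210167 (N = -7*3172881 = -22210167)
b(n) = 2*n (b(n) = n + n = 2*n)
X(P) = 2*P*(-3 + P) (X(P) = 2*(P*(-3 + P)) = 2*P*(-3 + P))
U(y, K) = (-1668 + y)/(K + 2*y*(-3 + y)) (U(y, K) = (y - 1668)/(K + 2*y*(-3 + y)) = (-1668 + y)/(K + 2*y*(-3 + y)))
U(882, 581) + N = (-1668 + 882)/(581 + 2*882*(-3 + 882)) - 22210167 = -786/(581 + 2*882*879) - 22210167 = -786/(581 + 1550556) - 22210167 = -786/1551137 - 22210167 = -34451011810665/1551137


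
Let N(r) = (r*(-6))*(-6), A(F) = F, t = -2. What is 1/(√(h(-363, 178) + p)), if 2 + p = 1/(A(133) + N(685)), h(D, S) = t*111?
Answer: -I*√137691173383/5553631 ≈ -0.066815*I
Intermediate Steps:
h(D, S) = -222 (h(D, S) = -2*111 = -222)
N(r) = 36*r (N(r) = -6*r*(-6) = 36*r)
p = -49585/24793 (p = -2 + 1/(133 + 36*685) = -2 + 1/(133 + 24660) = -2 + 1/24793 = -49585/24793 ≈ -2.0000)
1/(√(h(-363, 178) + p)) = 1/(√(-222 - 49585/24793)) = 1/(√(-5553631/24793)) = 1/(I*√137691173383/24793) = -I*√137691173383/5553631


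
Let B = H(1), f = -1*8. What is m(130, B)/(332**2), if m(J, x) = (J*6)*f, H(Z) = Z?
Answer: -390/6889 ≈ -0.056612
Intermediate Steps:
f = -8
B = 1
m(J, x) = -48*J (m(J, x) = (J*6)*(-8) = (6*J)*(-8) = -48*J)
m(130, B)/(332**2) = (-48*130)/(332**2) = -6240/110224 = -6240*1/110224 = -390/6889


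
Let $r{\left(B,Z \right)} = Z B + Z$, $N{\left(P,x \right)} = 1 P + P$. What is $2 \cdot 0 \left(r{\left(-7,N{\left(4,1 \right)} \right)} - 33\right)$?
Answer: $0$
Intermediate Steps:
$N{\left(P,x \right)} = 2 P$ ($N{\left(P,x \right)} = P + P = 2 P$)
$r{\left(B,Z \right)} = Z + B Z$ ($r{\left(B,Z \right)} = B Z + Z = Z + B Z$)
$2 \cdot 0 \left(r{\left(-7,N{\left(4,1 \right)} \right)} - 33\right) = 2 \cdot 0 \left(2 \cdot 4 \left(1 - 7\right) - 33\right) = 0 \left(8 \left(-6\right) - 33\right) = 0 \left(-48 - 33\right) = 0 \left(-81\right) = 0$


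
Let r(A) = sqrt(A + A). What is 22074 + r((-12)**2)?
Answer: 22074 + 12*sqrt(2) ≈ 22091.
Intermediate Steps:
r(A) = sqrt(2)*sqrt(A) (r(A) = sqrt(2*A) = sqrt(2)*sqrt(A))
22074 + r((-12)**2) = 22074 + sqrt(2)*sqrt((-12)**2) = 22074 + sqrt(2)*sqrt(144) = 22074 + sqrt(2)*12 = 22074 + 12*sqrt(2)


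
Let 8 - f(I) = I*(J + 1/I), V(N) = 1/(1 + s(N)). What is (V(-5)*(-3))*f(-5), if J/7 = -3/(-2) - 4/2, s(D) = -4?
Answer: -21/2 ≈ -10.500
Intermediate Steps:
V(N) = -1/3 (V(N) = 1/(1 - 4) = 1/(-3) = -1/3)
J = -7/2 (J = 7*(-3/(-2) - 4/2) = 7*(-3*(-1/2) - 4*1/2) = 7*(3/2 - 2) = 7*(-1/2) = -7/2 ≈ -3.5000)
f(I) = 8 - I*(-7/2 + 1/I)
(V(-5)*(-3))*f(-5) = (-1/3*(-3))*(7 + (7/2)*(-5)) = 1*(7 - 35/2) = 1*(-21/2) = -21/2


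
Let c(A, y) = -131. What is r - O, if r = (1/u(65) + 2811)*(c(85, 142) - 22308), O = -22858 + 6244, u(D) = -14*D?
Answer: -57384045211/910 ≈ -6.3059e+7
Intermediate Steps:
O = -16614
r = -57399163951/910 (r = (1/(-14*65) + 2811)*(-131 - 22308) = (1/(-910) + 2811)*(-22439) = (-1/910 + 2811)*(-22439) = (2558009/910)*(-22439) = -57399163951/910 ≈ -6.3076e+7)
r - O = -57399163951/910 - 1*(-16614) = -57399163951/910 + 16614 = -57384045211/910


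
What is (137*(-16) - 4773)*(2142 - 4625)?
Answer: 17294095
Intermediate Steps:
(137*(-16) - 4773)*(2142 - 4625) = (-2192 - 4773)*(-2483) = -6965*(-2483) = 17294095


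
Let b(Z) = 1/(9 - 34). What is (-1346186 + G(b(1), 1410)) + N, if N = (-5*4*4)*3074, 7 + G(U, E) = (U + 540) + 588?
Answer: -39774626/25 ≈ -1.5910e+6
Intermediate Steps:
b(Z) = -1/25 (b(Z) = 1/(-25) = -1/25)
G(U, E) = 1121 + U (G(U, E) = -7 + ((U + 540) + 588) = -7 + ((540 + U) + 588) = -7 + (1128 + U) = 1121 + U)
N = -245920 (N = -20*4*3074 = -80*3074 = -245920)
(-1346186 + G(b(1), 1410)) + N = (-1346186 + (1121 - 1/25)) - 245920 = (-1346186 + 28024/25) - 245920 = -33626626/25 - 245920 = -39774626/25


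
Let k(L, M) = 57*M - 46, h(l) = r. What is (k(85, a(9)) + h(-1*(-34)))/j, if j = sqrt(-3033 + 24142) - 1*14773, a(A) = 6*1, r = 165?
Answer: -619123/19838220 - 461*sqrt(21109)/218220420 ≈ -0.031516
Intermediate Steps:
h(l) = 165
a(A) = 6
k(L, M) = -46 + 57*M
j = -14773 + sqrt(21109) (j = sqrt(21109) - 14773 = -14773 + sqrt(21109) ≈ -14628.)
(k(85, a(9)) + h(-1*(-34)))/j = ((-46 + 57*6) + 165)/(-14773 + sqrt(21109)) = ((-46 + 342) + 165)/(-14773 + sqrt(21109)) = (296 + 165)/(-14773 + sqrt(21109)) = 461/(-14773 + sqrt(21109))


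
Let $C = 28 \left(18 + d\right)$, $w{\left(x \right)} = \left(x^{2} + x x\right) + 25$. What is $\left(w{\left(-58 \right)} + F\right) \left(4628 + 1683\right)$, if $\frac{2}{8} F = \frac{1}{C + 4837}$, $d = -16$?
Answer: $\frac{208530794663}{4893} \approx 4.2618 \cdot 10^{7}$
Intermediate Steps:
$w{\left(x \right)} = 25 + 2 x^{2}$ ($w{\left(x \right)} = \left(x^{2} + x^{2}\right) + 25 = 2 x^{2} + 25 = 25 + 2 x^{2}$)
$C = 56$ ($C = 28 \left(18 - 16\right) = 28 \cdot 2 = 56$)
$F = \frac{4}{4893}$ ($F = \frac{4}{56 + 4837} = \frac{4}{4893} \approx 0.00081749$)
$\left(w{\left(-58 \right)} + F\right) \left(4628 + 1683\right) = \left(\left(25 + 2 \left(-58\right)^{2}\right) + \frac{4}{4893}\right) \left(4628 + 1683\right) = \left(\left(25 + 2 \cdot 3364\right) + \frac{4}{4893}\right) 6311 = \left(\left(25 + 6728\right) + \frac{4}{4893}\right) 6311 = \left(6753 + \frac{4}{4893}\right) 6311 = \frac{33042433}{4893} \cdot 6311 = \frac{208530794663}{4893}$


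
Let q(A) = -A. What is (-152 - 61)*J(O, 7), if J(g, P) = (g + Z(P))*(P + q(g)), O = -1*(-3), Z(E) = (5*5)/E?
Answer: -39192/7 ≈ -5598.9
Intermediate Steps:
Z(E) = 25/E
O = 3
J(g, P) = (P - g)*(g + 25/P) (J(g, P) = (g + 25/P)*(P - g) = (P - g)*(g + 25/P))
(-152 - 61)*J(O, 7) = (-152 - 61)*(25 - 1*3**2 + 7*3 - 25*3/7) = -213*(25 - 1*9 + 21 - 25*3*1/7) = -213*(25 - 9 + 21 - 75/7) = -213*184/7 = -39192/7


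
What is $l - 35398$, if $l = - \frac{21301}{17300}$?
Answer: $- \frac{612406701}{17300} \approx -35399.0$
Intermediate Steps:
$l = - \frac{21301}{17300}$ ($l = \left(-21301\right) \frac{1}{17300} = - \frac{21301}{17300} \approx -1.2313$)
$l - 35398 = - \frac{21301}{17300} - 35398 = - \frac{612406701}{17300}$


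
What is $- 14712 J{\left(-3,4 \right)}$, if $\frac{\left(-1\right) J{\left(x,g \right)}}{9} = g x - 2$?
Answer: $-1853712$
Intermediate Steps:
$J{\left(x,g \right)} = 18 - 9 g x$ ($J{\left(x,g \right)} = - 9 \left(g x - 2\right) = - 9 \left(-2 + g x\right) = 18 - 9 g x$)
$- 14712 J{\left(-3,4 \right)} = - 14712 \left(18 - 36 \left(-3\right)\right) = - 14712 \left(18 + 108\right) = \left(-14712\right) 126 = -1853712$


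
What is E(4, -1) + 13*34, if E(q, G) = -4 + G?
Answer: 437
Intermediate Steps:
E(4, -1) + 13*34 = (-4 - 1) + 13*34 = -5 + 442 = 437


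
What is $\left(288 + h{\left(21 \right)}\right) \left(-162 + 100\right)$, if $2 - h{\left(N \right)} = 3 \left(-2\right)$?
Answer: $-18352$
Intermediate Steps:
$h{\left(N \right)} = 8$ ($h{\left(N \right)} = 2 - 3 \left(-2\right) = 2 - -6 = 2 + 6 = 8$)
$\left(288 + h{\left(21 \right)}\right) \left(-162 + 100\right) = \left(288 + 8\right) \left(-162 + 100\right) = 296 \left(-62\right) = -18352$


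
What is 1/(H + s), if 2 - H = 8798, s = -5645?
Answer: -1/14441 ≈ -6.9247e-5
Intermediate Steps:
H = -8796 (H = 2 - 1*8798 = 2 - 8798 = -8796)
1/(H + s) = 1/(-8796 - 5645) = 1/(-14441) = -1/14441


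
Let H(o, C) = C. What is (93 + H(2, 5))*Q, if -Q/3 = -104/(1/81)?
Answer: 2476656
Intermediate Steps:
Q = 25272 (Q = -(-312)/(1/81) = -(-312)/1/81 = -(-312)*81 = -3*(-8424) = 25272)
(93 + H(2, 5))*Q = (93 + 5)*25272 = 98*25272 = 2476656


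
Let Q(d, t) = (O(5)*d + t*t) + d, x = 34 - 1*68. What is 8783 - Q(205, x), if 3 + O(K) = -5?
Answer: 9062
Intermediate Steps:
O(K) = -8 (O(K) = -3 - 5 = -8)
x = -34 (x = 34 - 68 = -34)
Q(d, t) = t² - 7*d (Q(d, t) = (-8*d + t*t) + d = (-8*d + t²) + d = (t² - 8*d) + d = t² - 7*d)
8783 - Q(205, x) = 8783 - ((-34)² - 7*205) = 8783 - (1156 - 1435) = 8783 - 1*(-279) = 8783 + 279 = 9062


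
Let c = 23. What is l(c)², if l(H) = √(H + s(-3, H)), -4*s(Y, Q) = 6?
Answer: 43/2 ≈ 21.500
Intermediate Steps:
s(Y, Q) = -3/2 (s(Y, Q) = -¼*6 = -3/2)
l(H) = √(-3/2 + H) (l(H) = √(H - 3/2) = √(-3/2 + H))
l(c)² = (√(-6 + 4*23)/2)² = (√(-6 + 92)/2)² = (√86/2)² = 43/2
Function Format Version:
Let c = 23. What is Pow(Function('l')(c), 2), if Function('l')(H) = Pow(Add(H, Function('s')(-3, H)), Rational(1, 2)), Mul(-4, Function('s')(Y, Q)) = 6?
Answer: Rational(43, 2) ≈ 21.500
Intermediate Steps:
Function('s')(Y, Q) = Rational(-3, 2) (Function('s')(Y, Q) = Mul(Rational(-1, 4), 6) = Rational(-3, 2))
Function('l')(H) = Pow(Add(Rational(-3, 2), H), Rational(1, 2)) (Function('l')(H) = Pow(Add(H, Rational(-3, 2)), Rational(1, 2)) = Pow(Add(Rational(-3, 2), H), Rational(1, 2)))
Pow(Function('l')(c), 2) = Pow(Mul(Rational(1, 2), Pow(Add(-6, Mul(4, 23)), Rational(1, 2))), 2) = Pow(Mul(Rational(1, 2), Pow(Add(-6, 92), Rational(1, 2))), 2) = Pow(Mul(Rational(1, 2), Pow(86, Rational(1, 2))), 2) = Rational(43, 2)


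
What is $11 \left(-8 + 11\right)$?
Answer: $33$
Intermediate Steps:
$11 \left(-8 + 11\right) = 11 \cdot 3 = 33$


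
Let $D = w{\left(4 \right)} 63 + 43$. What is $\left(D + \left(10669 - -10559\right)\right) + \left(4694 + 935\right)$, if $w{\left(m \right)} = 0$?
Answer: $26900$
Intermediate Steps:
$D = 43$ ($D = 0 \cdot 63 + 43 = 0 + 43 = 43$)
$\left(D + \left(10669 - -10559\right)\right) + \left(4694 + 935\right) = \left(43 + \left(10669 - -10559\right)\right) + \left(4694 + 935\right) = \left(43 + \left(10669 + 10559\right)\right) + 5629 = \left(43 + 21228\right) + 5629 = 21271 + 5629 = 26900$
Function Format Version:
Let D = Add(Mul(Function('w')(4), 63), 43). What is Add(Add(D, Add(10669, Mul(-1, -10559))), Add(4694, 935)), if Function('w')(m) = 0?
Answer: 26900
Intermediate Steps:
D = 43 (D = Add(Mul(0, 63), 43) = Add(0, 43) = 43)
Add(Add(D, Add(10669, Mul(-1, -10559))), Add(4694, 935)) = Add(Add(43, Add(10669, Mul(-1, -10559))), Add(4694, 935)) = Add(Add(43, Add(10669, 10559)), 5629) = Add(Add(43, 21228), 5629) = Add(21271, 5629) = 26900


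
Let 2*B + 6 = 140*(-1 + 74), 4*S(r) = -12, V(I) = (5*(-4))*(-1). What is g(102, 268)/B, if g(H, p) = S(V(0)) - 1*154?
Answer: -157/5107 ≈ -0.030742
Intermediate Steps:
V(I) = 20 (V(I) = -20*(-1) = 20)
S(r) = -3 (S(r) = (¼)*(-12) = -3)
g(H, p) = -157 (g(H, p) = -3 - 1*154 = -3 - 154 = -157)
B = 5107 (B = -3 + (140*(-1 + 74))/2 = -3 + (140*73)/2 = -3 + (½)*10220 = -3 + 5110 = 5107)
g(102, 268)/B = -157/5107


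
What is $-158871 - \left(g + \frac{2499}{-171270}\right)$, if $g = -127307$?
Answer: $- \frac{1801987927}{57090} \approx -31564.0$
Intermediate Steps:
$-158871 - \left(g + \frac{2499}{-171270}\right) = -158871 - \left(-127307 + \frac{2499}{-171270}\right) = -158871 - \left(-127307 + 2499 \left(- \frac{1}{171270}\right)\right) = -158871 - \left(-127307 - \frac{833}{57090}\right) = -158871 - - \frac{7267957463}{57090} = -158871 + \frac{7267957463}{57090} = - \frac{1801987927}{57090}$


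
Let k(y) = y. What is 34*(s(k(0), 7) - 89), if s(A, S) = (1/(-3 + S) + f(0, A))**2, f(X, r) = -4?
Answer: -20383/8 ≈ -2547.9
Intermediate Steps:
s(A, S) = (-4 + 1/(-3 + S))**2 (s(A, S) = (1/(-3 + S) - 4)**2 = (-4 + 1/(-3 + S))**2)
34*(s(k(0), 7) - 89) = 34*((13 - 4*7)**2/(-3 + 7)**2 - 89) = 34*((13 - 28)**2/4**2 - 89) = 34*((1/16)*(-15)**2 - 89) = 34*((1/16)*225 - 89) = 34*(225/16 - 89) = 34*(-1199/16) = -20383/8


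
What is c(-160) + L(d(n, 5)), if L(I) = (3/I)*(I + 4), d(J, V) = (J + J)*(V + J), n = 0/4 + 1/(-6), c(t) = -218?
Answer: -6451/29 ≈ -222.45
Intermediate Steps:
n = -⅙ (n = 0*(¼) + 1*(-⅙) = 0 - ⅙ = -⅙ ≈ -0.16667)
d(J, V) = 2*J*(J + V) (d(J, V) = (2*J)*(J + V) = 2*J*(J + V))
L(I) = 3*(4 + I)/I (L(I) = (3/I)*(4 + I) = 3*(4 + I)/I)
c(-160) + L(d(n, 5)) = -218 + (3 + 12/((2*(-⅙)*(-⅙ + 5)))) = -218 + (3 + 12/((2*(-⅙)*(29/6)))) = -218 + (3 + 12/(-29/18)) = -218 + (3 + 12*(-18/29)) = -218 + (3 - 216/29) = -218 - 129/29 = -6451/29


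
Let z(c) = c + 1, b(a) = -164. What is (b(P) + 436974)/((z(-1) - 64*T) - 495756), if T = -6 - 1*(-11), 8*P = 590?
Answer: -218405/248038 ≈ -0.88053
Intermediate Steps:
P = 295/4 (P = (⅛)*590 = 295/4 ≈ 73.750)
z(c) = 1 + c
T = 5 (T = -6 + 11 = 5)
(b(P) + 436974)/((z(-1) - 64*T) - 495756) = (-164 + 436974)/(((1 - 1) - 64*5) - 495756) = 436810/((0 - 320) - 495756) = 436810/(-320 - 495756) = 436810/(-496076) = 436810*(-1/496076) = -218405/248038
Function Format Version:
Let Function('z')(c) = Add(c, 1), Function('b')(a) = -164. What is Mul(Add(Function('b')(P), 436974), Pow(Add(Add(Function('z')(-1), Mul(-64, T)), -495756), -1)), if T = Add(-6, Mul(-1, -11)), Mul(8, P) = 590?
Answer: Rational(-218405, 248038) ≈ -0.88053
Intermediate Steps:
P = Rational(295, 4) (P = Mul(Rational(1, 8), 590) = Rational(295, 4) ≈ 73.750)
Function('z')(c) = Add(1, c)
T = 5 (T = Add(-6, 11) = 5)
Mul(Add(Function('b')(P), 436974), Pow(Add(Add(Function('z')(-1), Mul(-64, T)), -495756), -1)) = Mul(Add(-164, 436974), Pow(Add(Add(Add(1, -1), Mul(-64, 5)), -495756), -1)) = Mul(436810, Pow(Add(Add(0, -320), -495756), -1)) = Mul(436810, Pow(Add(-320, -495756), -1)) = Mul(436810, Pow(-496076, -1)) = Mul(436810, Rational(-1, 496076)) = Rational(-218405, 248038)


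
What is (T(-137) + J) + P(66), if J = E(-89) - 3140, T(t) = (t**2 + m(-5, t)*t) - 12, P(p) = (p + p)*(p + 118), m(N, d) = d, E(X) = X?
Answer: 58585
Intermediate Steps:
P(p) = 2*p*(118 + p) (P(p) = (2*p)*(118 + p) = 2*p*(118 + p))
T(t) = -12 + 2*t**2 (T(t) = (t**2 + t*t) - 12 = (t**2 + t**2) - 12 = 2*t**2 - 12 = -12 + 2*t**2)
J = -3229 (J = -89 - 3140 = -3229)
(T(-137) + J) + P(66) = ((-12 + 2*(-137)**2) - 3229) + 2*66*(118 + 66) = ((-12 + 2*18769) - 3229) + 2*66*184 = ((-12 + 37538) - 3229) + 24288 = (37526 - 3229) + 24288 = 34297 + 24288 = 58585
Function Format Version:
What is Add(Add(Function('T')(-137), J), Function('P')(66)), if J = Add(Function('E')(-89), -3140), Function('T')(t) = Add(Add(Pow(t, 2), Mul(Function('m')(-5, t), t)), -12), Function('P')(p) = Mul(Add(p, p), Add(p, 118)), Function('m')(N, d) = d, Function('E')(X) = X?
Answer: 58585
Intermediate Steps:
Function('P')(p) = Mul(2, p, Add(118, p)) (Function('P')(p) = Mul(Mul(2, p), Add(118, p)) = Mul(2, p, Add(118, p)))
Function('T')(t) = Add(-12, Mul(2, Pow(t, 2))) (Function('T')(t) = Add(Add(Pow(t, 2), Mul(t, t)), -12) = Add(Add(Pow(t, 2), Pow(t, 2)), -12) = Add(Mul(2, Pow(t, 2)), -12) = Add(-12, Mul(2, Pow(t, 2))))
J = -3229 (J = Add(-89, -3140) = -3229)
Add(Add(Function('T')(-137), J), Function('P')(66)) = Add(Add(Add(-12, Mul(2, Pow(-137, 2))), -3229), Mul(2, 66, Add(118, 66))) = Add(Add(Add(-12, Mul(2, 18769)), -3229), Mul(2, 66, 184)) = Add(Add(Add(-12, 37538), -3229), 24288) = Add(Add(37526, -3229), 24288) = Add(34297, 24288) = 58585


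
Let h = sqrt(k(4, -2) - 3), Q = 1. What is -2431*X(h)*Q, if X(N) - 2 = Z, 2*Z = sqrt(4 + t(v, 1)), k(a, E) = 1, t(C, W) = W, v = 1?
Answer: -4862 - 2431*sqrt(5)/2 ≈ -7579.9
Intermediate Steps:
h = I*sqrt(2) (h = sqrt(1 - 3) = sqrt(-2) = I*sqrt(2) ≈ 1.4142*I)
Z = sqrt(5)/2 (Z = sqrt(4 + 1)/2 = sqrt(5)/2 ≈ 1.1180)
X(N) = 2 + sqrt(5)/2
-2431*X(h)*Q = -2431*(2 + sqrt(5)/2) = -4862 - 2431*sqrt(5)/2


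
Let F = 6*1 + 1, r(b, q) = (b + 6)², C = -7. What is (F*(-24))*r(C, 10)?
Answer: -168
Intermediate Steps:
r(b, q) = (6 + b)²
F = 7 (F = 6 + 1 = 7)
(F*(-24))*r(C, 10) = (7*(-24))*(6 - 7)² = -168*(-1)² = -168*1 = -168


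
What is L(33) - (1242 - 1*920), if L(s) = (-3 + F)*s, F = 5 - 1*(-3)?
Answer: -157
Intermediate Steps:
F = 8 (F = 5 + 3 = 8)
L(s) = 5*s (L(s) = (-3 + 8)*s = 5*s)
L(33) - (1242 - 1*920) = 5*33 - (1242 - 1*920) = 165 - (1242 - 920) = 165 - 1*322 = 165 - 322 = -157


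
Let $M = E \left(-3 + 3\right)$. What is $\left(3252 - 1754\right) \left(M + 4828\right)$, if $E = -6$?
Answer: $7232344$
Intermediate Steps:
$M = 0$ ($M = - 6 \left(-3 + 3\right) = \left(-6\right) 0 = 0$)
$\left(3252 - 1754\right) \left(M + 4828\right) = \left(3252 - 1754\right) \left(0 + 4828\right) = 1498 \cdot 4828 = 7232344$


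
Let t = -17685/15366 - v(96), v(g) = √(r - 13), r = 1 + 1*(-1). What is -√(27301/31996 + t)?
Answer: -√(-499647006628211 - 1678612844090884*I*√13)/40970878 ≈ -1.2884 + 1.3992*I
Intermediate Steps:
r = 0 (r = 1 - 1 = 0)
v(g) = I*√13 (v(g) = √(0 - 13) = √(-13) = I*√13)
t = -5895/5122 - I*√13 (t = -17685/15366 - I*√13 = -17685*1/15366 - I*√13 = -5895/5122 - I*√13 ≈ -1.1509 - 3.6056*I)
-√(27301/31996 + t) = -√(27301/31996 + (-5895/5122 - I*√13)) = -√(-24390349/81941756 - I*√13)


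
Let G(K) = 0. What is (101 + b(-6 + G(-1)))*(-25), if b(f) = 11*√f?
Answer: -2525 - 275*I*√6 ≈ -2525.0 - 673.61*I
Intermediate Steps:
(101 + b(-6 + G(-1)))*(-25) = (101 + 11*√(-6 + 0))*(-25) = (101 + 11*√(-6))*(-25) = (101 + 11*(I*√6))*(-25) = (101 + 11*I*√6)*(-25) = -2525 - 275*I*√6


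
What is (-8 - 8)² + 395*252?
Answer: 99796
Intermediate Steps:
(-8 - 8)² + 395*252 = (-16)² + 99540 = 256 + 99540 = 99796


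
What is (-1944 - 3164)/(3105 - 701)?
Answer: -1277/601 ≈ -2.1248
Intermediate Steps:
(-1944 - 3164)/(3105 - 701) = -5108/2404 = -5108*1/2404 = -1277/601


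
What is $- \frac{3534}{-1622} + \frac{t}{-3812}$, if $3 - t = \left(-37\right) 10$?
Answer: $\frac{6433301}{3091532} \approx 2.0809$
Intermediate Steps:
$t = 373$ ($t = 3 - \left(-37\right) 10 = 3 - -370 = 3 + 370 = 373$)
$- \frac{3534}{-1622} + \frac{t}{-3812} = - \frac{3534}{-1622} + \frac{373}{-3812} = \left(-3534\right) \left(- \frac{1}{1622}\right) + 373 \left(- \frac{1}{3812}\right) = \frac{1767}{811} - \frac{373}{3812} = \frac{6433301}{3091532}$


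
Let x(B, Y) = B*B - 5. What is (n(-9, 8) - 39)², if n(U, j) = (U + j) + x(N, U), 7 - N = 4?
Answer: 1296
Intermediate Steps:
N = 3 (N = 7 - 1*4 = 7 - 4 = 3)
x(B, Y) = -5 + B² (x(B, Y) = B² - 5 = -5 + B²)
n(U, j) = 4 + U + j (n(U, j) = (U + j) + (-5 + 3²) = (U + j) + (-5 + 9) = (U + j) + 4 = 4 + U + j)
(n(-9, 8) - 39)² = ((4 - 9 + 8) - 39)² = (3 - 39)² = (-36)² = 1296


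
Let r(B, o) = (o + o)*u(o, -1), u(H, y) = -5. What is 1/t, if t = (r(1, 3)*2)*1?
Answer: -1/60 ≈ -0.016667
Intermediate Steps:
r(B, o) = -10*o (r(B, o) = (o + o)*(-5) = (2*o)*(-5) = -10*o)
t = -60 (t = (-10*3*2)*1 = -30*2*1 = -60*1 = -60)
1/t = 1/(-60) = -1/60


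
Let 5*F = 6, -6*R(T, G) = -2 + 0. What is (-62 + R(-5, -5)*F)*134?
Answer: -41272/5 ≈ -8254.4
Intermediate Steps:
R(T, G) = 1/3 (R(T, G) = -(-2 + 0)/6 = -1/6*(-2) = 1/3)
F = 6/5 (F = (1/5)*6 = 6/5 ≈ 1.2000)
(-62 + R(-5, -5)*F)*134 = (-62 + (1/3)*(6/5))*134 = (-62 + 2/5)*134 = -308/5*134 = -41272/5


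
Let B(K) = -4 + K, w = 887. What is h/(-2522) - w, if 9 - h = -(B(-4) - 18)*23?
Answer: -2236425/2522 ≈ -886.77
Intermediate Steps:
h = -589 (h = 9 - (-1)*((-4 - 4) - 18)*23 = 9 - (-1)*(-8 - 18)*23 = 9 - (-1)*(-26*23) = 9 - (-1)*(-598) = 9 - 1*598 = 9 - 598 = -589)
h/(-2522) - w = -589/(-2522) - 1*887 = -589*(-1/2522) - 887 = 589/2522 - 887 = -2236425/2522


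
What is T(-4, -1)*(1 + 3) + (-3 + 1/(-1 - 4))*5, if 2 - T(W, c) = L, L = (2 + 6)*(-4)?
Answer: 120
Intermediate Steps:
L = -32 (L = 8*(-4) = -32)
T(W, c) = 34 (T(W, c) = 2 - 1*(-32) = 2 + 32 = 34)
T(-4, -1)*(1 + 3) + (-3 + 1/(-1 - 4))*5 = 34*(1 + 3) + (-3 + 1/(-1 - 4))*5 = 34*4 + (-3 + 1/(-5))*5 = 136 + (-3 - ⅕)*5 = 136 - 16/5*5 = 136 - 16 = 120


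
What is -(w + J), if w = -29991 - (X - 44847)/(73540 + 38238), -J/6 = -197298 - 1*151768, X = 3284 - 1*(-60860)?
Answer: -230755042793/111778 ≈ -2.0644e+6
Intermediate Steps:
X = 64144 (X = 3284 + 60860 = 64144)
J = 2094396 (J = -6*(-197298 - 1*151768) = -6*(-197298 - 151768) = -6*(-349066) = 2094396)
w = -3352353295/111778 (w = -29991 - (64144 - 44847)/(73540 + 38238) = -29991 - 19297/111778 = -3352353295/111778 ≈ -29991.)
-(w + J) = -(-3352353295/111778 + 2094396) = -1*230755042793/111778 = -230755042793/111778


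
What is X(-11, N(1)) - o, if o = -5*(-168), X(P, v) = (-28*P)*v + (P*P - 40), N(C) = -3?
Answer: -1683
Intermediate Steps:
X(P, v) = -40 + P**2 - 28*P*v (X(P, v) = -28*P*v + (P**2 - 40) = -28*P*v + (-40 + P**2) = -40 + P**2 - 28*P*v)
o = 840
X(-11, N(1)) - o = (-40 + (-11)**2 - 28*(-11)*(-3)) - 1*840 = (-40 + 121 - 924) - 840 = -843 - 840 = -1683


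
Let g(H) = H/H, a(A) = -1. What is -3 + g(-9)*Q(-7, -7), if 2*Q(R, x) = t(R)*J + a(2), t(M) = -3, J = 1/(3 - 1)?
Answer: -17/4 ≈ -4.2500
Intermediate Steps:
J = ½ (J = 1/2 = ½ ≈ 0.50000)
g(H) = 1
Q(R, x) = -5/4 (Q(R, x) = (-3*½ - 1)/2 = (-3/2 - 1)/2 = (½)*(-5/2) = -5/4)
-3 + g(-9)*Q(-7, -7) = -3 + 1*(-5/4) = -3 - 5/4 = -17/4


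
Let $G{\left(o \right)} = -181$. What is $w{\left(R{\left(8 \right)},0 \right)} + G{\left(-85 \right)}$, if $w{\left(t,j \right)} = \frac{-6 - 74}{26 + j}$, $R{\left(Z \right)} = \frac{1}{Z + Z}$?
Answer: $- \frac{2393}{13} \approx -184.08$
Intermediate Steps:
$R{\left(Z \right)} = \frac{1}{2 Z}$
$w{\left(t,j \right)} = - \frac{80}{26 + j}$
$w{\left(R{\left(8 \right)},0 \right)} + G{\left(-85 \right)} = - \frac{80}{26 + 0} - 181 = - \frac{80}{26} - 181 = \left(-80\right) \frac{1}{26} - 181 = - \frac{40}{13} - 181 = - \frac{2393}{13}$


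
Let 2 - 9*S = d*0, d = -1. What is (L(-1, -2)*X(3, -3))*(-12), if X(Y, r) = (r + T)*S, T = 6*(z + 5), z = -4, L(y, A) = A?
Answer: 16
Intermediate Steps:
S = 2/9 (S = 2/9 - (-1)*0/9 = 2/9 - ⅑*0 = 2/9 + 0 = 2/9 ≈ 0.22222)
T = 6 (T = 6*(-4 + 5) = 6*1 = 6)
X(Y, r) = 4/3 + 2*r/9 (X(Y, r) = (r + 6)*(2/9) = (6 + r)*(2/9) = 4/3 + 2*r/9)
(L(-1, -2)*X(3, -3))*(-12) = -2*(4/3 + (2/9)*(-3))*(-12) = -2*(4/3 - ⅔)*(-12) = -2*⅔*(-12) = -4/3*(-12) = 16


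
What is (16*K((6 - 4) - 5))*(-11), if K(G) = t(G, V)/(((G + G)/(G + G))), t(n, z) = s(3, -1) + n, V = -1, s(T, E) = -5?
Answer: 1408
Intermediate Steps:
t(n, z) = -5 + n
K(G) = -5 + G (K(G) = (-5 + G)/(((G + G)/(G + G))) = (-5 + G)/(((2*G)/((2*G)))) = (-5 + G)/(((2*G)*(1/(2*G)))) = (-5 + G)/1 = (-5 + G)*1 = -5 + G)
(16*K((6 - 4) - 5))*(-11) = (16*(-5 + ((6 - 4) - 5)))*(-11) = (16*(-5 + (2 - 5)))*(-11) = (16*(-5 - 3))*(-11) = (16*(-8))*(-11) = -128*(-11) = 1408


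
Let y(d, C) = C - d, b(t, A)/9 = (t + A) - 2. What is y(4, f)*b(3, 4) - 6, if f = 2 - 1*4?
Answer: -276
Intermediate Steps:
b(t, A) = -18 + 9*A + 9*t (b(t, A) = 9*((t + A) - 2) = 9*((A + t) - 2) = 9*(-2 + A + t) = -18 + 9*A + 9*t)
f = -2 (f = 2 - 4 = -2)
y(4, f)*b(3, 4) - 6 = (-2 - 1*4)*(-18 + 9*4 + 9*3) - 6 = (-2 - 4)*(-18 + 36 + 27) - 6 = -6*45 - 6 = -270 - 6 = -276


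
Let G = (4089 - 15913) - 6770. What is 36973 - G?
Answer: 55567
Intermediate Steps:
G = -18594 (G = -11824 - 6770 = -18594)
36973 - G = 36973 - 1*(-18594) = 36973 + 18594 = 55567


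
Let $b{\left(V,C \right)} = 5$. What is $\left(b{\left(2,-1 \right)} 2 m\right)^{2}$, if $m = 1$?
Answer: $100$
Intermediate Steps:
$\left(b{\left(2,-1 \right)} 2 m\right)^{2} = \left(5 \cdot 2 \cdot 1\right)^{2} = \left(10 \cdot 1\right)^{2} = 10^{2} = 100$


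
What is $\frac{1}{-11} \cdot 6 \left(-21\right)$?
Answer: $\frac{126}{11} \approx 11.455$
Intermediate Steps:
$\frac{1}{-11} \cdot 6 \left(-21\right) = \left(- \frac{1}{11}\right) 6 \left(-21\right) = \left(- \frac{6}{11}\right) \left(-21\right) = \frac{126}{11}$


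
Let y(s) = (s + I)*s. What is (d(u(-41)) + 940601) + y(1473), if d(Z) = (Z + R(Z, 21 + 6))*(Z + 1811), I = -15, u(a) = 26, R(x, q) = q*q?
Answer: 4475170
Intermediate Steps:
R(x, q) = q²
y(s) = s*(-15 + s) (y(s) = (s - 15)*s = (-15 + s)*s = s*(-15 + s))
d(Z) = (729 + Z)*(1811 + Z) (d(Z) = (Z + (21 + 6)²)*(Z + 1811) = (Z + 27²)*(1811 + Z) = (Z + 729)*(1811 + Z) = (729 + Z)*(1811 + Z))
(d(u(-41)) + 940601) + y(1473) = ((1320219 + 26² + 2540*26) + 940601) + 1473*(-15 + 1473) = ((1320219 + 676 + 66040) + 940601) + 1473*1458 = (1386935 + 940601) + 2147634 = 2327536 + 2147634 = 4475170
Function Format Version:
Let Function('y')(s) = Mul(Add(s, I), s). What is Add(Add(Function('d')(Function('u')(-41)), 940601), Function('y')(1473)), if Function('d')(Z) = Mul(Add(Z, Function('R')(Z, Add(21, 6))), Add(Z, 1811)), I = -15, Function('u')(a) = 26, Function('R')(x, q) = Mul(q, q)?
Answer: 4475170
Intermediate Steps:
Function('R')(x, q) = Pow(q, 2)
Function('y')(s) = Mul(s, Add(-15, s)) (Function('y')(s) = Mul(Add(s, -15), s) = Mul(Add(-15, s), s) = Mul(s, Add(-15, s)))
Function('d')(Z) = Mul(Add(729, Z), Add(1811, Z)) (Function('d')(Z) = Mul(Add(Z, Pow(Add(21, 6), 2)), Add(Z, 1811)) = Mul(Add(Z, Pow(27, 2)), Add(1811, Z)) = Mul(Add(Z, 729), Add(1811, Z)) = Mul(Add(729, Z), Add(1811, Z)))
Add(Add(Function('d')(Function('u')(-41)), 940601), Function('y')(1473)) = Add(Add(Add(1320219, Pow(26, 2), Mul(2540, 26)), 940601), Mul(1473, Add(-15, 1473))) = Add(Add(Add(1320219, 676, 66040), 940601), Mul(1473, 1458)) = Add(Add(1386935, 940601), 2147634) = Add(2327536, 2147634) = 4475170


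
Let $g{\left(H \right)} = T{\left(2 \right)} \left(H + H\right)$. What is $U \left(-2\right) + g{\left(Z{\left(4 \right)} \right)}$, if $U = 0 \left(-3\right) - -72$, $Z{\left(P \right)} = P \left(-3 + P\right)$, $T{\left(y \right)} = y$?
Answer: $-128$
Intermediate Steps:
$g{\left(H \right)} = 4 H$ ($g{\left(H \right)} = 2 \left(H + H\right) = 2 \cdot 2 H = 4 H$)
$U = 72$ ($U = 0 + 72 = 72$)
$U \left(-2\right) + g{\left(Z{\left(4 \right)} \right)} = 72 \left(-2\right) + 4 \cdot 4 \left(-3 + 4\right) = -144 + 4 \cdot 4 \cdot 1 = -144 + 4 \cdot 4 = -144 + 16 = -128$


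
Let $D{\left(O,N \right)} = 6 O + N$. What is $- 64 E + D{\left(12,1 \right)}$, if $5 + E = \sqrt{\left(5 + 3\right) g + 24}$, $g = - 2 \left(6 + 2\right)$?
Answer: $393 - 128 i \sqrt{26} \approx 393.0 - 652.67 i$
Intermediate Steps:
$g = -16$ ($g = \left(-2\right) 8 = -16$)
$D{\left(O,N \right)} = N + 6 O$
$E = -5 + 2 i \sqrt{26}$ ($E = -5 + \sqrt{\left(5 + 3\right) \left(-16\right) + 24} = -5 + \sqrt{8 \left(-16\right) + 24} = -5 + \sqrt{-128 + 24} = -5 + \sqrt{-104} = -5 + 2 i \sqrt{26} \approx -5.0 + 10.198 i$)
$- 64 E + D{\left(12,1 \right)} = - 64 \left(-5 + 2 i \sqrt{26}\right) + \left(1 + 6 \cdot 12\right) = \left(320 - 128 i \sqrt{26}\right) + \left(1 + 72\right) = \left(320 - 128 i \sqrt{26}\right) + 73 = 393 - 128 i \sqrt{26}$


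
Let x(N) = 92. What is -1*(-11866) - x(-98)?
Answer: 11774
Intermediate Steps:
-1*(-11866) - x(-98) = -1*(-11866) - 1*92 = 11866 - 92 = 11774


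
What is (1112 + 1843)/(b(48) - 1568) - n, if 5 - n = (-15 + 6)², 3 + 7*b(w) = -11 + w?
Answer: 810907/10942 ≈ 74.110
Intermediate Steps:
b(w) = -2 + w/7 (b(w) = -3/7 + (-11 + w)/7 = -3/7 + (-11/7 + w/7) = -2 + w/7)
n = -76 (n = 5 - (-15 + 6)² = 5 - 1*(-9)² = 5 - 1*81 = 5 - 81 = -76)
(1112 + 1843)/(b(48) - 1568) - n = (1112 + 1843)/((-2 + (⅐)*48) - 1568) - 1*(-76) = 2955/((-2 + 48/7) - 1568) + 76 = 2955/(34/7 - 1568) + 76 = 2955/(-10942/7) + 76 = 2955*(-7/10942) + 76 = -20685/10942 + 76 = 810907/10942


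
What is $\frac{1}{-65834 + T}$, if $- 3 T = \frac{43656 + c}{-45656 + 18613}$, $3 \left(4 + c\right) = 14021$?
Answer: $- \frac{243387}{16022994781} \approx -1.519 \cdot 10^{-5}$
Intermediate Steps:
$c = \frac{14009}{3}$ ($c = -4 + \frac{1}{3} \cdot 14021 = -4 + \frac{14021}{3} = \frac{14009}{3} \approx 4669.7$)
$T = \frac{144977}{243387}$ ($T = - \frac{\left(43656 + \frac{14009}{3}\right) \frac{1}{-45656 + 18613}}{3} = - \frac{\frac{144977}{3} \frac{1}{-27043}}{3} = - \frac{\frac{144977}{3} \left(- \frac{1}{27043}\right)}{3} = \left(- \frac{1}{3}\right) \left(- \frac{144977}{81129}\right) = \frac{144977}{243387} \approx 0.59566$)
$\frac{1}{-65834 + T} = \frac{1}{-65834 + \frac{144977}{243387}} = \frac{1}{- \frac{16022994781}{243387}} = - \frac{243387}{16022994781}$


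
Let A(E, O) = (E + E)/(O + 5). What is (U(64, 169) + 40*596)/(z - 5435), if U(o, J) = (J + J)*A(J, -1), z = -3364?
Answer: -17467/2933 ≈ -5.9553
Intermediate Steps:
A(E, O) = 2*E/(5 + O) (A(E, O) = (2*E)/(5 + O) = 2*E/(5 + O))
U(o, J) = J**2 (U(o, J) = (J + J)*(2*J/(5 - 1)) = (2*J)*(2*J/4) = (2*J)*(2*J*(1/4)) = (2*J)*(J/2) = J**2)
(U(64, 169) + 40*596)/(z - 5435) = (169**2 + 40*596)/(-3364 - 5435) = (28561 + 23840)/(-8799) = 52401*(-1/8799) = -17467/2933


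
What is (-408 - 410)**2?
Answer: 669124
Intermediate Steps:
(-408 - 410)**2 = (-818)**2 = 669124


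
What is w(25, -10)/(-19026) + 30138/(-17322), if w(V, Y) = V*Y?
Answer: -47422924/27464031 ≈ -1.7267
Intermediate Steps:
w(25, -10)/(-19026) + 30138/(-17322) = (25*(-10))/(-19026) + 30138/(-17322) = -250*(-1/19026) + 30138*(-1/17322) = 125/9513 - 5023/2887 = -47422924/27464031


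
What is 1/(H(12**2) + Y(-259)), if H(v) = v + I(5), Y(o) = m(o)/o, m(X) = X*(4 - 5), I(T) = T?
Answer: 1/148 ≈ 0.0067568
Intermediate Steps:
m(X) = -X (m(X) = X*(-1) = -X)
Y(o) = -1 (Y(o) = (-o)/o = -1)
H(v) = 5 + v (H(v) = v + 5 = 5 + v)
1/(H(12**2) + Y(-259)) = 1/((5 + 12**2) - 1) = 1/((5 + 144) - 1) = 1/(149 - 1) = 1/148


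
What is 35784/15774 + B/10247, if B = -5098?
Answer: 47710466/26939363 ≈ 1.7710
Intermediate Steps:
35784/15774 + B/10247 = 35784/15774 - 5098/10247 = 35784*(1/15774) - 5098*1/10247 = 5964/2629 - 5098/10247 = 47710466/26939363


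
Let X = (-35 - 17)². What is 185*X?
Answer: 500240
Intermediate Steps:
X = 2704 (X = (-52)² = 2704)
185*X = 185*2704 = 500240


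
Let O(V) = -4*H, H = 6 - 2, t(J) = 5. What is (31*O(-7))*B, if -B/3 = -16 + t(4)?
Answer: -16368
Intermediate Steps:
H = 4
O(V) = -16 (O(V) = -4*4 = -16)
B = 33 (B = -3*(-16 + 5) = -3*(-11) = 33)
(31*O(-7))*B = (31*(-16))*33 = -496*33 = -16368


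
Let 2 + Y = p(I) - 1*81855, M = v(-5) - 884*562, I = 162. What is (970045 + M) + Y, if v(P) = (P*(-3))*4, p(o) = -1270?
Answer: 390170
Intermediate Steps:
v(P) = -12*P (v(P) = -3*P*4 = -12*P)
M = -496748 (M = -12*(-5) - 884*562 = 60 - 496808 = -496748)
Y = -83127 (Y = -2 + (-1270 - 1*81855) = -2 + (-1270 - 81855) = -2 - 83125 = -83127)
(970045 + M) + Y = (970045 - 496748) - 83127 = 473297 - 83127 = 390170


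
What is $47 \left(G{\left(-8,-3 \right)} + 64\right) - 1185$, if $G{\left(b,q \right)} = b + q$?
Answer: $1306$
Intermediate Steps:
$47 \left(G{\left(-8,-3 \right)} + 64\right) - 1185 = 47 \left(\left(-8 - 3\right) + 64\right) - 1185 = 47 \left(-11 + 64\right) - 1185 = 47 \cdot 53 - 1185 = 2491 - 1185 = 1306$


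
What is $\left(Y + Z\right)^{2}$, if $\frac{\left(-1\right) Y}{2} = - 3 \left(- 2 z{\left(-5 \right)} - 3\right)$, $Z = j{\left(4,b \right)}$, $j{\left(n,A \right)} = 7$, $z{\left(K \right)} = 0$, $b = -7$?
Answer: $121$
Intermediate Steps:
$Z = 7$
$Y = -18$ ($Y = - 2 \left(- 3 \left(\left(-2\right) 0 - 3\right)\right) = - 2 \left(- 3 \left(0 + \left(-4 + 1\right)\right)\right) = - 2 \left(- 3 \left(0 - 3\right)\right) = - 2 \left(\left(-3\right) \left(-3\right)\right) = \left(-2\right) 9 = -18$)
$\left(Y + Z\right)^{2} = \left(-18 + 7\right)^{2} = \left(-11\right)^{2} = 121$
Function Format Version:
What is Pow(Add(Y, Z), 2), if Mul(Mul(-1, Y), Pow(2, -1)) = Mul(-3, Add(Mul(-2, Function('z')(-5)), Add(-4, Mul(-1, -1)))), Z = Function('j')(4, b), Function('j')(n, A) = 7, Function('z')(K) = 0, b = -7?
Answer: 121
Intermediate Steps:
Z = 7
Y = -18 (Y = Mul(-2, Mul(-3, Add(Mul(-2, 0), Add(-4, Mul(-1, -1))))) = Mul(-2, Mul(-3, Add(0, Add(-4, 1)))) = Mul(-2, Mul(-3, Add(0, -3))) = Mul(-2, Mul(-3, -3)) = Mul(-2, 9) = -18)
Pow(Add(Y, Z), 2) = Pow(Add(-18, 7), 2) = Pow(-11, 2) = 121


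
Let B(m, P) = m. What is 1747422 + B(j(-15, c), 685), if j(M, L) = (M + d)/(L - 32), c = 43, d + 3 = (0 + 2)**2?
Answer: 19221628/11 ≈ 1.7474e+6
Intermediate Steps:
d = 1 (d = -3 + (0 + 2)**2 = -3 + 2**2 = -3 + 4 = 1)
j(M, L) = (1 + M)/(-32 + L) (j(M, L) = (M + 1)/(L - 32) = (1 + M)/(-32 + L))
1747422 + B(j(-15, c), 685) = 1747422 + (1 - 15)/(-32 + 43) = 1747422 - 14/11 = 19221628/11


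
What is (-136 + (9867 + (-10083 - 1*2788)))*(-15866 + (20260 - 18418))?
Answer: 44035360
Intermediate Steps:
(-136 + (9867 + (-10083 - 1*2788)))*(-15866 + (20260 - 18418)) = (-136 + (9867 + (-10083 - 2788)))*(-15866 + 1842) = (-136 + (9867 - 12871))*(-14024) = (-136 - 3004)*(-14024) = -3140*(-14024) = 44035360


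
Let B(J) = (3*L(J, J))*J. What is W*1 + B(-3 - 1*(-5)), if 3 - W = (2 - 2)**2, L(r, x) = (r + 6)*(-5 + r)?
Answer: -141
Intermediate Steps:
L(r, x) = (-5 + r)*(6 + r) (L(r, x) = (6 + r)*(-5 + r) = (-5 + r)*(6 + r))
W = 3 (W = 3 - (2 - 2)**2 = 3 - 1*0**2 = 3 - 1*0 = 3 + 0 = 3)
B(J) = J*(-90 + 3*J + 3*J**2) (B(J) = (3*(-30 + J + J**2))*J = (-90 + 3*J + 3*J**2)*J = J*(-90 + 3*J + 3*J**2))
W*1 + B(-3 - 1*(-5)) = 3*1 + 3*(-3 - 1*(-5))*(-30 + (-3 - 1*(-5)) + (-3 - 1*(-5))**2) = 3 + 3*(-3 + 5)*(-30 + (-3 + 5) + (-3 + 5)**2) = 3 + 3*2*(-30 + 2 + 2**2) = 3 + 3*2*(-30 + 2 + 4) = 3 + 3*2*(-24) = 3 - 144 = -141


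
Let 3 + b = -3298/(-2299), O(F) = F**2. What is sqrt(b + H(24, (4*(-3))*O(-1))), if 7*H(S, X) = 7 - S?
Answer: 2*I*sqrt(2137177)/1463 ≈ 1.9985*I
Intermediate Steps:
H(S, X) = 1 - S/7 (H(S, X) = (7 - S)/7 = 1 - S/7)
b = -3599/2299 (b = -3 - 3298/(-2299) = -3 - 3298*(-1/2299) = -3 + 3298/2299 = -3599/2299 ≈ -1.5655)
sqrt(b + H(24, (4*(-3))*O(-1))) = sqrt(-3599/2299 + (1 - 1/7*24)) = sqrt(-3599/2299 + (1 - 24/7)) = sqrt(-3599/2299 - 17/7) = sqrt(-64276/16093) = 2*I*sqrt(2137177)/1463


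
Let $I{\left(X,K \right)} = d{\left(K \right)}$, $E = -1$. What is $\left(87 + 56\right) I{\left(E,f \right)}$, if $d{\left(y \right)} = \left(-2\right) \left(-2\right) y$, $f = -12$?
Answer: $-6864$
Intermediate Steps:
$d{\left(y \right)} = 4 y$
$I{\left(X,K \right)} = 4 K$
$\left(87 + 56\right) I{\left(E,f \right)} = \left(87 + 56\right) 4 \left(-12\right) = 143 \left(-48\right) = -6864$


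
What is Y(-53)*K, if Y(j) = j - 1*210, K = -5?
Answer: 1315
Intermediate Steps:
Y(j) = -210 + j (Y(j) = j - 210 = -210 + j)
Y(-53)*K = (-210 - 53)*(-5) = -263*(-5) = 1315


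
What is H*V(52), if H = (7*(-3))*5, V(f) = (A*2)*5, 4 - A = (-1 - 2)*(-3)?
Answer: 5250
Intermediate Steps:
A = -5 (A = 4 - (-1 - 2)*(-3) = 4 - (-3)*(-3) = 4 - 1*9 = 4 - 9 = -5)
V(f) = -50 (V(f) = -5*2*5 = -10*5 = -50)
H = -105 (H = -21*5 = -105)
H*V(52) = -105*(-50) = 5250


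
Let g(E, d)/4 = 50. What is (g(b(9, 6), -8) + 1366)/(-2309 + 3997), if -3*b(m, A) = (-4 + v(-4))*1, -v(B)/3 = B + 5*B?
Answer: 783/844 ≈ 0.92772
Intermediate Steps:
v(B) = -18*B (v(B) = -3*(B + 5*B) = -18*B)
b(m, A) = -68/3 (b(m, A) = -(-4 - 18*(-4))/3 = -(-4 + 72)/3 = -68/3)
g(E, d) = 200 (g(E, d) = 4*50 = 200)
(g(b(9, 6), -8) + 1366)/(-2309 + 3997) = (200 + 1366)/(-2309 + 3997) = 1566/1688 = 1566*(1/1688) = 783/844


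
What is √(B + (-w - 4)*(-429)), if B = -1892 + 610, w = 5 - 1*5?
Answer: √434 ≈ 20.833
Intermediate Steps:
w = 0 (w = 5 - 5 = 0)
B = -1282
√(B + (-w - 4)*(-429)) = √(-1282 + (-1*0 - 4)*(-429)) = √(-1282 + (0 - 4)*(-429)) = √(-1282 - 4*(-429)) = √(-1282 + 1716) = √434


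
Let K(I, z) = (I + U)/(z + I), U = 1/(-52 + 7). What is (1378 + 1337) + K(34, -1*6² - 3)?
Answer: 609346/225 ≈ 2708.2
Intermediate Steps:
U = -1/45 (U = 1/(-45) = -1/45 ≈ -0.022222)
K(I, z) = (-1/45 + I)/(I + z) (K(I, z) = (I - 1/45)/(z + I) = (-1/45 + I)/(I + z))
(1378 + 1337) + K(34, -1*6² - 3) = (1378 + 1337) + (-1/45 + 34)/(34 + (-1*6² - 3)) = 2715 + (1529/45)/(34 + (-1*36 - 3)) = 2715 + (1529/45)/(34 + (-36 - 3)) = 2715 + (1529/45)/(34 - 39) = 2715 + (1529/45)/(-5) = 2715 - ⅕*1529/45 = 2715 - 1529/225 = 609346/225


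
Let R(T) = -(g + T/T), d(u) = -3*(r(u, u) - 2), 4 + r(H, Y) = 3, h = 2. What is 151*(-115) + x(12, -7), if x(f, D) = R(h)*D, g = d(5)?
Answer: -17295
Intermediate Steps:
r(H, Y) = -1 (r(H, Y) = -4 + 3 = -1)
d(u) = 9 (d(u) = -3*(-1 - 2) = -3*(-3) = 9)
g = 9
R(T) = -10 (R(T) = -(9 + T/T) = -(9 + 1) = -1*10 = -10)
x(f, D) = -10*D
151*(-115) + x(12, -7) = 151*(-115) - 10*(-7) = -17365 + 70 = -17295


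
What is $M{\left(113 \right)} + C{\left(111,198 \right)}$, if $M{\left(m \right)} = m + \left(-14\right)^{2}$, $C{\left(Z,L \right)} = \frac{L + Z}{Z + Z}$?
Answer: $\frac{22969}{74} \approx 310.39$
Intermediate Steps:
$C{\left(Z,L \right)} = \frac{L + Z}{2 Z}$
$M{\left(m \right)} = 196 + m$ ($M{\left(m \right)} = m + 196 = 196 + m$)
$M{\left(113 \right)} + C{\left(111,198 \right)} = \left(196 + 113\right) + \frac{198 + 111}{2 \cdot 111} = 309 + \frac{1}{2} \cdot \frac{1}{111} \cdot 309 = 309 + \frac{103}{74} = \frac{22969}{74}$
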